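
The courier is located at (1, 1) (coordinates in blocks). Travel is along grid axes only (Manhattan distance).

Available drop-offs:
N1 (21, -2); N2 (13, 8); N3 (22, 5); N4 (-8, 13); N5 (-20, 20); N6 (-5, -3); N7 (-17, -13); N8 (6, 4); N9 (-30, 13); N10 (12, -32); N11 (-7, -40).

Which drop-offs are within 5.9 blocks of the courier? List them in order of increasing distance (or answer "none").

none

Distances from (1, 1):
N1: |20| + |-3| = 20 + 3 = 23 blocks
N2: |12| + |7| = 12 + 7 = 19 blocks
N3: |21| + |4| = 21 + 4 = 25 blocks
N4: |-9| + |12| = 9 + 12 = 21 blocks
N5: |-21| + |19| = 21 + 19 = 40 blocks
N6: |-6| + |-4| = 6 + 4 = 10 blocks
N7: |-18| + |-14| = 18 + 14 = 32 blocks
N8: |5| + |3| = 5 + 3 = 8 blocks
N9: |-31| + |12| = 31 + 12 = 43 blocks
N10: |11| + |-33| = 11 + 33 = 44 blocks
N11: |-8| + |-41| = 8 + 41 = 49 blocks
Threshold 5.9 blocks: none within range.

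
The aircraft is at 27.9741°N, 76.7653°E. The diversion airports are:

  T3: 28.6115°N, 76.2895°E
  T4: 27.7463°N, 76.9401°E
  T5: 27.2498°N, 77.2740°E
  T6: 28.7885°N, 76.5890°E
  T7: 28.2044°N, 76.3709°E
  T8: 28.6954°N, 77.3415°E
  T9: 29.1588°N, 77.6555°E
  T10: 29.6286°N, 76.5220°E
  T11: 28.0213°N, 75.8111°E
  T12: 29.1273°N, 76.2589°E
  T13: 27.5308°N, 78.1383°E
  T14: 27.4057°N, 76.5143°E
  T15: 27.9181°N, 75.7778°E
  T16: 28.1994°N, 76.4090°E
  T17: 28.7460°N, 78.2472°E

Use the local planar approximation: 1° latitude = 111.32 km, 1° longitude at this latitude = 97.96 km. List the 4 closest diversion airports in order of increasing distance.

Distances from 27.9741°N, 76.7653°E:
T3: 84.8946 km
T4: 30.5986 km
T5: 94.7856 km
T6: 92.2893 km
T7: 46.3676 km
T8: 98.1493 km
T9: 158.1047 km
T10: 185.7146 km
T11: 93.6210 km
T12: 137.6255 km
T13: 143.2663 km
T14: 67.8837 km
T15: 96.9362 km
T16: 42.9797 km
T17: 168.6921 km
Sorted: T4 (30.5986 km) < T16 (42.9797 km) < T7 (46.3676 km) < T14 (67.8837 km) < T3 (84.8946 km) < T6 (92.2893 km) < …

T4, T16, T7, T14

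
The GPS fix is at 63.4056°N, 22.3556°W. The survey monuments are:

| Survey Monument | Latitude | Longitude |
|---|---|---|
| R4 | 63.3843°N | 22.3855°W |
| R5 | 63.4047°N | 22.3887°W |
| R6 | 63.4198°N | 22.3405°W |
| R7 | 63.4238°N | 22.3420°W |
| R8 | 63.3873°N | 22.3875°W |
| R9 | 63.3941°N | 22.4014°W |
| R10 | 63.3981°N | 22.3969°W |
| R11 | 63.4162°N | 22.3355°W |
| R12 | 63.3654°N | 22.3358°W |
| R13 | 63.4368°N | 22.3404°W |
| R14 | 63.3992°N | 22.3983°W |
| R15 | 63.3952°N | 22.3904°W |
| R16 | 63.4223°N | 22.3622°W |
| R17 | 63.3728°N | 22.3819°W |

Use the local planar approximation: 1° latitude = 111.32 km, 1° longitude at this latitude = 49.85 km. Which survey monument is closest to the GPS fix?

R11

Distances from 63.4056°N, 22.3556°W:
R4: 2.8007 km
R5: 1.6531 km
R6: 1.7508 km
R7: 2.1364 km
R8: 2.5843 km
R9: 2.6175 km
R10: 2.2217 km
R11: 1.5480 km
R12: 4.5826 km
R13: 3.5549 km
R14: 2.2447 km
R15: 2.0856 km
R16: 1.8879 km
R17: 3.8795 km
Minimum: R11 at 1.5480 km.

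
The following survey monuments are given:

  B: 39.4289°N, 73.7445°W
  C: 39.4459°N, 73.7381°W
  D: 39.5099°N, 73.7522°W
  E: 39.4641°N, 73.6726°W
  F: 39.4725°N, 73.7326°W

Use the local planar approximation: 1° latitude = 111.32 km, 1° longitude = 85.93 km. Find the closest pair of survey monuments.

B and C

Pairwise distances:
B–C: 1.9707 km
B–D: 9.0412 km
B–E: 7.3162 km
B–F: 4.9601 km
C–D: 7.2268 km
C–E: 5.9820 km
C–F: 2.9986 km
D–E: 8.5311 km
D–F: 4.4911 km
E–F: 5.2399 km
Closest pair: B–C at 1.9707 km.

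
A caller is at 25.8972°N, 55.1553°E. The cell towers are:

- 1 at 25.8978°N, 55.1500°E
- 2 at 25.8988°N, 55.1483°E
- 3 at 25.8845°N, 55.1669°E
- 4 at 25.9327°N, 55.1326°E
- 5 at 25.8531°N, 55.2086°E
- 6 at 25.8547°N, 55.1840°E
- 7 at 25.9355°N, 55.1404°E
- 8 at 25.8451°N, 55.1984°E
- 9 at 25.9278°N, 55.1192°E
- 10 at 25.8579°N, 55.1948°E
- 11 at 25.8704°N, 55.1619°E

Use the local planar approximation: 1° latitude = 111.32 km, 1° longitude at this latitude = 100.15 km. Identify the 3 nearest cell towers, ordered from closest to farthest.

1, 2, 3

Distances from 25.8972°N, 55.1553°E:
1: √((0.0006·111.32)² + (-0.0053·100.15)²) = √(0.004461 + 0.281743) = 0.5350 km
2: √((0.0016·111.32)² + (-0.0070·100.15)²) = √(0.031724 + 0.491471) = 0.7233 km
3: √((-0.0127·111.32)² + (0.0116·100.15)²) = √(1.998729 + 1.349640) = 1.8299 km
4: √((0.0355·111.32)² + (-0.0227·100.15)²) = √(15.617197 + 5.168370) = 4.5591 km
5: √((-0.0441·111.32)² + (0.0533·100.15)²) = √(24.100362 + 28.494191) = 7.2522 km
6: √((-0.0425·111.32)² + (0.0287·100.15)²) = √(22.383307 + 8.261629) = 5.5358 km
7: √((0.0383·111.32)² + (-0.0149·100.15)²) = √(18.177910 + 2.226765) = 4.5172 km
8: √((-0.0521·111.32)² + (0.0431·100.15)²) = √(33.637355 + 18.631870) = 7.2297 km
9: √((0.0306·111.32)² + (-0.0361·100.15)²) = √(11.603506 + 13.071226) = 4.9674 km
10: √((-0.0393·111.32)² + (0.0395·100.15)²) = √(19.139540 + 15.649343) = 5.8982 km
11: √((-0.0268·111.32)² + (0.0066·100.15)²) = √(8.900532 + 0.436908) = 3.0557 km
Sorted: 1 (0.5350 km) < 2 (0.7233 km) < 3 (1.8299 km) < 11 (3.0557 km) < 7 (4.5172 km) < …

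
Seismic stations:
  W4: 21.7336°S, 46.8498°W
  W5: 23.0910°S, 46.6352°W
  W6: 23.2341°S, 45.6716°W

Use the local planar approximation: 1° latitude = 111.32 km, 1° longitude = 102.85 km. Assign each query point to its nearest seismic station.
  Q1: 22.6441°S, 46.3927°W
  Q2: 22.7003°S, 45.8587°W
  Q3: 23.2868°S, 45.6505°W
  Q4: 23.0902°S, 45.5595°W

Q1 at 22.6441°S, 46.3927°W:
  W4: √((0.9105·111.32)² + (-0.4571·102.85)²) = √(10273.213069 + 2210.197252) = 111.7292 km
  W5: √((-0.4469·111.32)² + (-0.2425·102.85)²) = √(2474.953847 + 622.059716) = 55.6508 km
  W6: √((-0.5900·111.32)² + (0.7211·102.85)²) = √(4313.704769 + 5500.467250) = 99.0665 km
  → nearest: W5 (55.6508 km)
Q2 at 22.7003°S, 45.8587°W:
  W4: √((0.9667·111.32)² + (-0.9911·102.85)²) = √(11580.567239 + 10390.669813) = 148.2270 km
  W5: √((-0.3907·111.32)² + (-0.7765·102.85)²) = √(1891.617041 + 6378.102762) = 90.9380 km
  W6: √((-0.5338·111.32)² + (0.1871·102.85)²) = √(3531.047292 + 370.302093) = 62.4608 km
  → nearest: W6 (62.4608 km)
Q3 at 23.2868°S, 45.6505°W:
  W4: √((1.5532·111.32)² + (-1.1993·102.85)²) = √(29895.179064 + 15214.730337) = 212.3909 km
  W5: √((0.1958·111.32)² + (-0.9847·102.85)²) = √(475.085494 + 10256.908184) = 103.5953 km
  W6: √((0.0527·111.32)² + (-0.0211·102.85)²) = √(34.416573 + 4.709486) = 6.2551 km
  → nearest: W6 (6.2551 km)
Q4 at 23.0902°S, 45.5595°W:
  W4: √((1.3566·111.32)² + (-1.2903·102.85)²) = √(22806.047303 + 17611.242071) = 201.0405 km
  W5: √((-0.0008·111.32)² + (-1.0757·102.85)²) = √(0.007931 + 12240.268072) = 110.6358 km
  W6: √((-0.1439·111.32)² + (-0.1121·102.85)²) = √(256.606695 + 132.929024) = 19.7367 km
  → nearest: W6 (19.7367 km)

Q1→W5; Q2→W6; Q3→W6; Q4→W6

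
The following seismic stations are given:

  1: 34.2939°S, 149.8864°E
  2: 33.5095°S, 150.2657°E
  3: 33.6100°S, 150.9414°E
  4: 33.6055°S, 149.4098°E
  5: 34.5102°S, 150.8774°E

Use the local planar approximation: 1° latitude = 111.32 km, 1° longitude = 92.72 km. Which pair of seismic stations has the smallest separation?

2 and 3

Pairwise distances:
1–2: √((0.7844·111.32)² + (0.3793·92.72)²) = √(7624.679013 + 1236.837178) = 94.1356 km
1–3: √((0.6839·111.32)² + (1.0550·92.72)²) = √(5796.043054 + 9568.674144) = 123.9545 km
1–4: √((0.6884·111.32)² + (-0.4766·92.72)²) = √(5872.568870 + 1952.787210) = 88.4610 km
1–5: √((-0.2163·111.32)² + (0.9910·92.72)²) = √(579.774933 + 8442.948786) = 94.9880 km
2–3: √((-0.1005·111.32)² + (0.6757·92.72)²) = √(125.163736 + 3925.135772) = 63.6420 km
2–4: √((-0.0960·111.32)² + (-0.8559·92.72)²) = √(114.205984 + 6297.858499) = 80.0754 km
2–5: √((-1.0007·111.32)² + (0.6117·92.72)²) = √(12409.497472 + 3216.798125) = 125.0052 km
3–4: √((0.0045·111.32)² + (-1.5316·92.72)²) = √(0.250941 + 20166.826467) = 142.0108 km
3–5: √((-0.9002·111.32)² + (-0.0640·92.72)²) = √(10042.097011 + 35.213305) = 100.3858 km
4–5: √((-0.9047·111.32)² + (1.4676·92.72)²) = √(10142.746611 + 18516.642941) = 169.2908 km
Closest pair: 2–3 at 63.6420 km.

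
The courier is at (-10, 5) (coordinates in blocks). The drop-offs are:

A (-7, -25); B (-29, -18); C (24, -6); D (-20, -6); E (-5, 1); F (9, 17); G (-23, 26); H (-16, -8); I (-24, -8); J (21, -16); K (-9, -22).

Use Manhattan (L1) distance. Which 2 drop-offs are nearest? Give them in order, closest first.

Distances from (-10, 5):
A: |3| + |-30| = 3 + 30 = 33 blocks
B: |-19| + |-23| = 19 + 23 = 42 blocks
C: |34| + |-11| = 34 + 11 = 45 blocks
D: |-10| + |-11| = 10 + 11 = 21 blocks
E: |5| + |-4| = 5 + 4 = 9 blocks
F: |19| + |12| = 19 + 12 = 31 blocks
G: |-13| + |21| = 13 + 21 = 34 blocks
H: |-6| + |-13| = 6 + 13 = 19 blocks
I: |-14| + |-13| = 14 + 13 = 27 blocks
J: |31| + |-21| = 31 + 21 = 52 blocks
K: |1| + |-27| = 1 + 27 = 28 blocks
Sorted: E (9 blocks) < H (19 blocks) < D (21 blocks) < I (27 blocks) < …

E, H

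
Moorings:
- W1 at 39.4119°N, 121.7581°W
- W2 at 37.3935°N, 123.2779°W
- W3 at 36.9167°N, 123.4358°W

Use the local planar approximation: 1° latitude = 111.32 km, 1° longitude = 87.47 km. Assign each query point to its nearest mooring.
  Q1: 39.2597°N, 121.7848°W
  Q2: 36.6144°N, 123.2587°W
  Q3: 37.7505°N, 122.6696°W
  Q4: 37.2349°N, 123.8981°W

Q1 at 39.2597°N, 121.7848°W:
  W1: 17.1031 km
  W2: 245.3872 km
  W3: 298.1336 km
  → nearest: W1 (17.1031 km)
Q2 at 36.6144°N, 123.2587°W:
  W1: 337.9490 km
  W2: 86.7457 km
  W3: 37.0463 km
  → nearest: W3 (37.0463 km)
Q3 at 37.7505°N, 122.6696°W:
  W1: 201.4004 km
  W2: 66.4113 km
  W3: 114.4854 km
  → nearest: W2 (66.4113 km)
Q4 at 37.2349°N, 123.8981°W:
  W1: 306.2172 km
  W2: 57.0496 km
  W3: 53.7578 km
  → nearest: W3 (53.7578 km)

Q1→W1; Q2→W3; Q3→W2; Q4→W3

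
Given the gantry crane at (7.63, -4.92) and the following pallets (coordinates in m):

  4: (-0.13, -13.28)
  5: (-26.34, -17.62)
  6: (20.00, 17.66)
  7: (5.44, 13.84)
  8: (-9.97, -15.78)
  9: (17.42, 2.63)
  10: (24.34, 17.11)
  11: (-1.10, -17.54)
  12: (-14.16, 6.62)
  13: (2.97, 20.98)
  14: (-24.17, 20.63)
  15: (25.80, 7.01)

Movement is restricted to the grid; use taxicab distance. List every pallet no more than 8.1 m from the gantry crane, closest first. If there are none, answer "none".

none

Distances from (7.63, -4.92):
4: |-7.76| + |-8.36| = 7.76 + 8.36 = 16.12 m
5: |-33.97| + |-12.70| = 33.97 + 12.70 = 46.67 m
6: |12.37| + |22.58| = 12.37 + 22.58 = 34.95 m
7: |-2.19| + |18.76| = 2.19 + 18.76 = 20.95 m
8: |-17.60| + |-10.86| = 17.60 + 10.86 = 28.46 m
9: |9.79| + |7.55| = 9.79 + 7.55 = 17.34 m
10: |16.71| + |22.03| = 16.71 + 22.03 = 38.74 m
11: |-8.73| + |-12.62| = 8.73 + 12.62 = 21.35 m
12: |-21.79| + |11.54| = 21.79 + 11.54 = 33.33 m
13: |-4.66| + |25.90| = 4.66 + 25.90 = 30.56 m
14: |-31.80| + |25.55| = 31.80 + 25.55 = 57.35 m
15: |18.17| + |11.93| = 18.17 + 11.93 = 30.10 m
Threshold 8.1 m: none within range.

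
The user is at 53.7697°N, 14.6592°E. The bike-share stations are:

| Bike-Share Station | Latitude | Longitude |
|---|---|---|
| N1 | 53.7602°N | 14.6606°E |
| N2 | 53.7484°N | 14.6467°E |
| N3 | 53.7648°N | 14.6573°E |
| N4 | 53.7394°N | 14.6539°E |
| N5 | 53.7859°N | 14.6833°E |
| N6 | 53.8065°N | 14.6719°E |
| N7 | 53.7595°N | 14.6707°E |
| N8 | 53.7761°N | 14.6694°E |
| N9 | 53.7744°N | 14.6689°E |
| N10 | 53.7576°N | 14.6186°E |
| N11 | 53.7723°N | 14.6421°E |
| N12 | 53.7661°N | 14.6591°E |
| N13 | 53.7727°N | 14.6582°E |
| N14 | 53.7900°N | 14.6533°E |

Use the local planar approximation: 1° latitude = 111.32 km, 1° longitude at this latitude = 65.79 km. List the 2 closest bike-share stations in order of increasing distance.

N13, N12

Distances from 53.7697°N, 14.6592°E:
N1: √((-0.0095·111.32)² + (0.0014·65.79)²) = √(1.118391 + 0.008484) = 1.0615 km
N2: √((-0.0213·111.32)² + (-0.0125·65.79)²) = √(5.622191 + 0.676301) = 2.5097 km
N3: √((-0.0049·111.32)² + (-0.0019·65.79)²) = √(0.297535 + 0.015625) = 0.5596 km
N4: √((-0.0303·111.32)² + (-0.0053·65.79)²) = √(11.377102 + 0.121583) = 3.3910 km
N5: √((0.0162·111.32)² + (0.0241·65.79)²) = √(3.252194 + 2.513934) = 2.4013 km
N6: √((0.0368·111.32)² + (0.0127·65.79)²) = √(16.781935 + 0.698115) = 4.1809 km
N7: √((-0.0102·111.32)² + (0.0115·65.79)²) = √(1.289278 + 0.572421) = 1.3644 km
N8: √((0.0064·111.32)² + (0.0102·65.79)²) = √(0.507582 + 0.450319) = 0.9787 km
N9: √((0.0047·111.32)² + (0.0097·65.79)²) = √(0.273742 + 0.407252) = 0.8252 km
N10: √((-0.0121·111.32)² + (-0.0406·65.79)²) = √(1.814334 + 7.134636) = 2.9915 km
N11: √((0.0026·111.32)² + (-0.0171·65.79)²) = √(0.083771 + 1.265645) = 1.1616 km
N12: √((-0.0036·111.32)² + (-0.0001·65.79)²) = √(0.160602 + 0.000043) = 0.4008 km
N13: √((0.0030·111.32)² + (-0.0010·65.79)²) = √(0.111529 + 0.004328) = 0.3404 km
N14: √((0.0203·111.32)² + (-0.0059·65.79)²) = √(5.106678 + 0.150669) = 2.2929 km
Sorted: N13 (0.3404 km) < N12 (0.4008 km) < N3 (0.5596 km) < N9 (0.8252 km) < …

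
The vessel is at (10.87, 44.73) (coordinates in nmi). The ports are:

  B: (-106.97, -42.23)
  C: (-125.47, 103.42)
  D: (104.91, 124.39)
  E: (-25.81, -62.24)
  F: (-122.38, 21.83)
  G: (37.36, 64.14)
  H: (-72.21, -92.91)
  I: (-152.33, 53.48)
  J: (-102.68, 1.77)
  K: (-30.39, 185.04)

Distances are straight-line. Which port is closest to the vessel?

G

Distances from (10.87, 44.73):
B: √((-117.84)² + (-86.96)²) = √(13886.2656 + 7562.0416) = 146.45 nmi
C: √((-136.34)² + (58.69)²) = √(18588.5956 + 3444.5161) = 148.44 nmi
D: √((94.04)² + (79.66)²) = √(8843.5216 + 6345.7156) = 123.24 nmi
E: √((-36.68)² + (-106.97)²) = √(1345.4224 + 11442.5809) = 113.08 nmi
F: √((-133.25)² + (-22.90)²) = √(17755.5625 + 524.4100) = 135.20 nmi
G: √((26.49)² + (19.41)²) = √(701.7201 + 376.7481) = 32.84 nmi
H: √((-83.08)² + (-137.64)²) = √(6902.2864 + 18944.7696) = 160.77 nmi
I: √((-163.20)² + (8.75)²) = √(26634.2400 + 76.5625) = 163.43 nmi
J: √((-113.55)² + (-42.96)²) = √(12893.6025 + 1845.5616) = 121.40 nmi
K: √((-41.26)² + (140.31)²) = √(1702.3876 + 19686.8961) = 146.25 nmi
Minimum: G at 32.84 nmi.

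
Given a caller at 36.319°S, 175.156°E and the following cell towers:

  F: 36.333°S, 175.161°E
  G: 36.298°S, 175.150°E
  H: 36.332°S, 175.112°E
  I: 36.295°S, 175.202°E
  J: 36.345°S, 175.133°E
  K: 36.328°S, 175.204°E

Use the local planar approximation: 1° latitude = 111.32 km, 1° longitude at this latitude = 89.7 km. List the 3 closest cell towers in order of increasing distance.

Distances from 36.319°S, 175.156°E:
F: 1.622 km
G: 2.399 km
H: 4.204 km
I: 4.916 km
J: 3.554 km
K: 4.421 km
Sorted: F (1.622 km) < G (2.399 km) < J (3.554 km) < H (4.204 km) < K (4.421 km) < …

F, G, J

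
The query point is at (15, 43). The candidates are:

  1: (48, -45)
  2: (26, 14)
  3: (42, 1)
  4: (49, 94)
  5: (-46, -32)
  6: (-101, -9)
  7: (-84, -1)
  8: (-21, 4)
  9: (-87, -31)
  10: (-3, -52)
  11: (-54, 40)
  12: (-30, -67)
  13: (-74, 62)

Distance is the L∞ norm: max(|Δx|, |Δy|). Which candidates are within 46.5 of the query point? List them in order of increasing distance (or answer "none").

Distances from (15, 43):
1: 88
2: 29
3: 42
4: 51
5: 75
6: 116
7: 99
8: 39
9: 102
10: 95
11: 69
12: 110
13: 89
Threshold 46.5: 2 (29), 8 (39), 3 (42) are within range.

2, 8, 3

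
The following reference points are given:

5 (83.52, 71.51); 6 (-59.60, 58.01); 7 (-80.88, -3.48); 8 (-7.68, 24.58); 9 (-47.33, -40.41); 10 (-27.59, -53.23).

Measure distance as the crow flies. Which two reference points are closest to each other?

9 and 10

Pairwise distances:
9–10: 23.54
7–9: 49.89
6–8: 61.75
6–7: 65.07
7–10: 72.90
8–9: 76.13
7–8: 78.39
8–10: 80.32
6–9: 99.18
5–8: 102.57
6–10: 115.75
5–6: 143.76
5–10: 167.05
5–9: 172.19
5–7: 180.70
Closest pair: 9–10 at 23.54.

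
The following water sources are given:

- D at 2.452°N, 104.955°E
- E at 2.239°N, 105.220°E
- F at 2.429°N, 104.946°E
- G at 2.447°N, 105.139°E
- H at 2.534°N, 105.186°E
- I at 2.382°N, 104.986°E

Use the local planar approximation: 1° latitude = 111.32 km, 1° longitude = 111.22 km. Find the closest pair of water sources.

D and F

Pairwise distances:
D–E: 37.827 km
D–F: 2.749 km
D–G: 20.472 km
D–H: 27.265 km
D–I: 8.521 km
E–F: 37.095 km
E–G: 24.845 km
E–H: 33.056 km
E–I: 30.508 km
F–G: 21.559 km
F–H: 29.140 km
F–I: 6.868 km
G–H: 11.006 km
G–I: 18.491 km
H–I: 27.948 km
Closest pair: D–F at 2.749 km.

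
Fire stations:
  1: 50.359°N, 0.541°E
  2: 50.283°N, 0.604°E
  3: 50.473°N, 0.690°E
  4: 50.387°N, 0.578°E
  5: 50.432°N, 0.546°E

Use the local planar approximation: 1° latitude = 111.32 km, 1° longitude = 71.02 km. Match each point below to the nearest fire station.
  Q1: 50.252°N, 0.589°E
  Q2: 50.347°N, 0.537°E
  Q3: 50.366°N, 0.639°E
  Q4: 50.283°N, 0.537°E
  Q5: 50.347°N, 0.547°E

Q1 at 50.252°N, 0.589°E:
  1: √((0.107·111.32)² + (-0.048·71.02)²) = √(141.87764 + 11.62101) = 12.389 km
  2: √((0.031·111.32)² + (0.015·71.02)²) = √(11.90885 + 1.13486) = 3.612 km
  3: √((0.221·111.32)² + (0.101·71.02)²) = √(605.24463 + 51.45222) = 25.626 km
  4: √((0.135·111.32)² + (-0.011·71.02)²) = √(225.84680 + 0.61030) = 15.048 km
  5: √((0.180·111.32)² + (-0.043·71.02)²) = √(401.50541 + 9.32606) = 20.269 km
  → nearest: 2 (3.612 km)
Q2 at 50.347°N, 0.537°E:
  1: √((0.012·111.32)² + (0.004·71.02)²) = √(1.78447 + 0.08070) = 1.366 km
  2: √((-0.064·111.32)² + (0.067·71.02)²) = √(50.75822 + 22.64180) = 8.567 km
  3: √((0.126·111.32)² + (0.153·71.02)²) = √(196.73765 + 118.07126) = 17.743 km
  4: √((0.040·111.32)² + (0.041·71.02)²) = √(19.82743 + 8.47870) = 5.320 km
  5: √((0.085·111.32)² + (0.009·71.02)²) = √(89.53323 + 0.40855) = 9.484 km
  → nearest: 1 (1.366 km)
Q3 at 50.366°N, 0.639°E:
  1: √((-0.007·111.32)² + (-0.098·71.02)²) = √(0.60721 + 48.44104) = 7.003 km
  2: √((-0.083·111.32)² + (-0.035·71.02)²) = √(85.36947 + 6.17870) = 9.568 km
  3: √((0.107·111.32)² + (0.051·71.02)²) = √(141.87764 + 13.11903) = 12.450 km
  4: √((0.021·111.32)² + (-0.061·71.02)²) = √(5.46493 + 18.76813) = 4.923 km
  5: √((0.066·111.32)² + (-0.093·71.02)²) = √(53.98017 + 43.62418) = 9.879 km
  → nearest: 4 (4.923 km)
Q4 at 50.283°N, 0.537°E:
  1: √((0.076·111.32)² + (0.004·71.02)²) = √(71.57701 + 0.08070) = 8.465 km
  2: √((0.000·111.32)² + (0.067·71.02)²) = √(0.00000 + 22.64180) = 4.758 km
  3: √((0.190·111.32)² + (0.153·71.02)²) = √(447.35634 + 118.07126) = 23.779 km
  4: √((0.104·111.32)² + (0.041·71.02)²) = √(134.03341 + 8.47870) = 11.938 km
  5: √((0.149·111.32)² + (0.009·71.02)²) = √(275.11795 + 0.40855) = 16.599 km
  → nearest: 2 (4.758 km)
Q5 at 50.347°N, 0.547°E:
  1: √((0.012·111.32)² + (-0.006·71.02)²) = √(1.78447 + 0.18158) = 1.402 km
  2: √((-0.064·111.32)² + (0.057·71.02)²) = √(50.75822 + 16.38744) = 8.194 km
  3: √((0.126·111.32)² + (0.143·71.02)²) = √(196.73765 + 103.14149) = 17.317 km
  4: √((0.040·111.32)² + (0.031·71.02)²) = √(19.82743 + 4.84713) = 4.967 km
  5: √((0.085·111.32)² + (-0.001·71.02)²) = √(89.53323 + 0.00504) = 9.462 km
  → nearest: 1 (1.402 km)

Q1→2; Q2→1; Q3→4; Q4→2; Q5→1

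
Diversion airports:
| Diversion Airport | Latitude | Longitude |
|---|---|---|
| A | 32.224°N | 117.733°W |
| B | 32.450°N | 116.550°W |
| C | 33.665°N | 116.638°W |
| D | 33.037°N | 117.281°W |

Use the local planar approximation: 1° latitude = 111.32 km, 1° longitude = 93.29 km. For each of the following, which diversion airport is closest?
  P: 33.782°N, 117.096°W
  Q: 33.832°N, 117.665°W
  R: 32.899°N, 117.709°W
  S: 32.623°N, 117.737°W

P at 33.782°N, 117.096°W:
  A: 183.335 km
  B: 156.783 km
  C: 44.668 km
  D: 84.710 km
  → nearest: C (44.668 km)
Q at 33.832°N, 117.665°W:
  A: 179.115 km
  B: 185.709 km
  C: 97.596 km
  D: 95.475 km
  → nearest: D (95.475 km)
R at 32.899°N, 117.709°W:
  A: 75.174 km
  B: 119.117 km
  C: 131.354 km
  D: 42.781 km
  → nearest: D (42.781 km)
S at 32.623°N, 117.737°W:
  A: 44.418 km
  B: 112.397 km
  C: 154.811 km
  D: 62.719 km
  → nearest: A (44.418 km)

P→C; Q→D; R→D; S→A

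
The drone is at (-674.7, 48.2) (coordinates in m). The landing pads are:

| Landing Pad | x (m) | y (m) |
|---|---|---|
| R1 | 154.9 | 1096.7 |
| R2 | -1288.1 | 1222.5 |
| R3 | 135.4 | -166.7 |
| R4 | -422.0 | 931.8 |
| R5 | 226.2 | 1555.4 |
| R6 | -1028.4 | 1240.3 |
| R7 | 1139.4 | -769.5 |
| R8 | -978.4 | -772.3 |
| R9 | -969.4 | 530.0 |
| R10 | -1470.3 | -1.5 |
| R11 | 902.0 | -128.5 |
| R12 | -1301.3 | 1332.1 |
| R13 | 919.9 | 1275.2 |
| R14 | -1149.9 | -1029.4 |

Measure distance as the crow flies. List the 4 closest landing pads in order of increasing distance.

R9, R10, R3, R8

Distances from (-674.7, 48.2):
R1: √((829.6)² + (1048.5)²) = √(688236.160 + 1099352.250) = 1337.0 m
R2: √((-613.4)² + (1174.3)²) = √(376259.560 + 1378980.490) = 1324.9 m
R3: √((810.1)² + (-214.9)²) = √(656262.010 + 46182.010) = 838.1 m
R4: √((252.7)² + (883.6)²) = √(63857.290 + 780748.960) = 919.0 m
R5: √((900.9)² + (1507.2)²) = √(811620.810 + 2271651.840) = 1755.9 m
R6: √((-353.7)² + (1192.1)²) = √(125103.690 + 1421102.410) = 1243.5 m
R7: √((1814.1)² + (-817.7)²) = √(3290958.810 + 668633.290) = 1989.9 m
R8: √((-303.7)² + (-820.5)²) = √(92233.690 + 673220.250) = 874.9 m
R9: √((-294.7)² + (481.8)²) = √(86848.090 + 232131.240) = 564.8 m
R10: √((-795.6)² + (-49.7)²) = √(632979.360 + 2470.090) = 797.2 m
R11: √((1576.7)² + (-176.7)²) = √(2485982.890 + 31222.890) = 1586.6 m
R12: √((-626.6)² + (1283.9)²) = √(392627.560 + 1648399.210) = 1428.6 m
R13: √((1594.6)² + (1227.0)²) = √(2542749.160 + 1505529.000) = 2012.0 m
R14: √((-475.2)² + (-1077.6)²) = √(225815.040 + 1161221.760) = 1177.7 m
Sorted: R9 (564.8 m) < R10 (797.2 m) < R3 (838.1 m) < R8 (874.9 m) < R4 (919.0 m) < R14 (1177.7 m) < …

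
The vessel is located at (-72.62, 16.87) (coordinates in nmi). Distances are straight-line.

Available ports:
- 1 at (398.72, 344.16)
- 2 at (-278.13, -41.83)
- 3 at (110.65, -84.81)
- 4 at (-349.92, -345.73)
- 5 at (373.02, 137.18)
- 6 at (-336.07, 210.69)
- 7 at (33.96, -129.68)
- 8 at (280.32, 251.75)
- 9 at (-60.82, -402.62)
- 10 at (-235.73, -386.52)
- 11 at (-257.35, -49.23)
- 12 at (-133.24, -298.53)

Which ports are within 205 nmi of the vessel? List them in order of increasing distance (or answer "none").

Distances from (-72.62, 16.87):
1: √((471.34)² + (327.29)²) = √(222161.3956 + 107118.7441) = 573.83 nmi
2: √((-205.51)² + (-58.70)²) = √(42234.3601 + 3445.6900) = 213.73 nmi
3: √((183.27)² + (-101.68)²) = √(33587.8929 + 10338.8224) = 209.59 nmi
4: √((-277.30)² + (-362.60)²) = √(76895.2900 + 131478.7600) = 456.48 nmi
5: √((445.64)² + (120.31)²) = √(198595.0096 + 14474.4961) = 461.59 nmi
6: √((-263.45)² + (193.82)²) = √(69405.9025 + 37566.1924) = 327.07 nmi
7: √((106.58)² + (-146.55)²) = √(11359.2964 + 21476.9025) = 181.21 nmi
8: √((352.94)² + (234.88)²) = √(124566.6436 + 55168.6144) = 423.95 nmi
9: √((11.80)² + (-419.49)²) = √(139.2400 + 175971.8601) = 419.66 nmi
10: √((-163.11)² + (-403.39)²) = √(26604.8721 + 162723.4921) = 435.12 nmi
11: √((-184.73)² + (-66.10)²) = √(34125.1729 + 4369.2100) = 196.20 nmi
12: √((-60.62)² + (-315.40)²) = √(3674.7844 + 99477.1600) = 321.17 nmi
Threshold 205 nmi: 7 (181.21 nmi), 11 (196.20 nmi) are within range.

7, 11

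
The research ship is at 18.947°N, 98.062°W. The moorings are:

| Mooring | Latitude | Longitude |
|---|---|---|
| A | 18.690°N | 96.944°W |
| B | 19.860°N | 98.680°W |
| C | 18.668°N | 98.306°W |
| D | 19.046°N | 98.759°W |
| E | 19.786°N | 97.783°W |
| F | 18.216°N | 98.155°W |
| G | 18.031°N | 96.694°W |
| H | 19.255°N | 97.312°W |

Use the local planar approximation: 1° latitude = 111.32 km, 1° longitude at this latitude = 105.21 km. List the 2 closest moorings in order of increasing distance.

Distances from 18.947°N, 98.062°W:
A: √((-0.257·111.32)² + (1.118·105.21)²) = √(818.48861 + 13835.58887) = 121.054 km
B: √((0.913·111.32)² + (-0.618·105.21)²) = √(10329.70575 + 4227.57179) = 120.654 km
C: √((-0.279·111.32)² + (-0.244·105.21)²) = √(964.61676 + 659.01256) = 40.294 km
D: √((0.099·111.32)² + (-0.697·105.21)²) = √(121.45539 + 5377.48983) = 74.155 km
E: √((0.839·111.32)² + (0.279·105.21)²) = √(8723.08927 + 861.63325) = 97.902 km
F: √((-0.731·111.32)² + (-0.093·105.21)²) = √(6621.87761 + 95.73703) = 81.961 km
G: √((-0.916·111.32)² + (1.368·105.21)²) = √(10397.70143 + 20715.06193) = 176.388 km
H: √((0.308·111.32)² + (0.750·105.21)²) = √(1175.56820 + 6226.39356) = 86.035 km
Sorted: C (40.294 km) < D (74.155 km) < F (81.961 km) < H (86.035 km) < …

C, D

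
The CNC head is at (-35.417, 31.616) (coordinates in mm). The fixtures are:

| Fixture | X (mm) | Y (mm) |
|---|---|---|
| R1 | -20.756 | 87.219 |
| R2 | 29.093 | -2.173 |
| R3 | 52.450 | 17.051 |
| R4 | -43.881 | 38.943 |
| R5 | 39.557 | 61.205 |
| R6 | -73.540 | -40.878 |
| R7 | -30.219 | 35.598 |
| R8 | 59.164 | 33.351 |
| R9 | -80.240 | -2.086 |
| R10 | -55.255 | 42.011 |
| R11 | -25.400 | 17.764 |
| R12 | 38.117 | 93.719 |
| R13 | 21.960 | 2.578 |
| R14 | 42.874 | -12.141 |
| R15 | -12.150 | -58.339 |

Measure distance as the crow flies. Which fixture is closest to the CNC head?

Distances from (-35.417, 31.616):
R1: √((14.661)² + (55.603)²) = √(214.94492 + 3091.69361) = 57.503 mm
R2: √((64.510)² + (-33.789)²) = √(4161.54010 + 1141.69652) = 72.823 mm
R3: √((87.867)² + (-14.565)²) = √(7720.60969 + 212.13923) = 89.066 mm
R4: √((-8.464)² + (7.327)²) = √(71.63930 + 53.68493) = 11.195 mm
R5: √((74.974)² + (29.589)²) = √(5621.10068 + 875.50892) = 80.602 mm
R6: √((-38.123)² + (-72.494)²) = √(1453.36313 + 5255.38004) = 81.907 mm
R7: √((5.198)² + (3.982)²) = √(27.01920 + 15.85632) = 6.548 mm
R8: √((94.581)² + (1.735)²) = √(8945.56556 + 3.01022) = 94.597 mm
R9: √((-44.823)² + (-33.702)²) = √(2009.10133 + 1135.82480) = 56.080 mm
R10: √((-19.838)² + (10.395)²) = √(393.54624 + 108.05603) = 22.396 mm
R11: √((10.017)² + (-13.852)²) = √(100.34029 + 191.87790) = 17.094 mm
R12: √((73.534)² + (62.103)²) = √(5407.24916 + 3856.78261) = 96.250 mm
R13: √((57.377)² + (-29.038)²) = √(3292.12013 + 843.20544) = 64.306 mm
R14: √((78.291)² + (-43.757)²) = √(6129.48068 + 1914.67505) = 89.689 mm
R15: √((23.267)² + (-89.955)²) = √(541.35329 + 8091.90202) = 92.915 mm
Minimum: R7 at 6.548 mm.

R7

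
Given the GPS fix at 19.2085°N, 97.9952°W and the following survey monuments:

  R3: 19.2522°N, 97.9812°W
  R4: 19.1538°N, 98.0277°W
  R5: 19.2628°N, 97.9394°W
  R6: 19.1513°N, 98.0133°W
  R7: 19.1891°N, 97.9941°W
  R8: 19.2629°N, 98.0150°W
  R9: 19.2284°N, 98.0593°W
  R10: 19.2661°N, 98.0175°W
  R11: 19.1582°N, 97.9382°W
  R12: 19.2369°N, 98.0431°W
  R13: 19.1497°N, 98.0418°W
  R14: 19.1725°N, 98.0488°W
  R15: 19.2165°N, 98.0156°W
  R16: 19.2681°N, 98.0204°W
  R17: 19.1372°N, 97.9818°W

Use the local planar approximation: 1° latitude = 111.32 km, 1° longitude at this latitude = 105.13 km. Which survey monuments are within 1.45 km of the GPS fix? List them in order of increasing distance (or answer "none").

none

Distances from 19.2085°N, 97.9952°W:
R3: 5.0825 km
R4: 6.9823 km
R5: 8.4232 km
R6: 6.6457 km
R7: 2.1627 km
R8: 6.4036 km
R9: 7.0936 km
R10: 6.8272 km
R11: 8.2014 km
R12: 5.9459 km
R13: 8.1759 km
R14: 6.9147 km
R15: 2.3222 km
R16: 7.1441 km
R17: 8.0612 km
Threshold 1.45 km: none within range.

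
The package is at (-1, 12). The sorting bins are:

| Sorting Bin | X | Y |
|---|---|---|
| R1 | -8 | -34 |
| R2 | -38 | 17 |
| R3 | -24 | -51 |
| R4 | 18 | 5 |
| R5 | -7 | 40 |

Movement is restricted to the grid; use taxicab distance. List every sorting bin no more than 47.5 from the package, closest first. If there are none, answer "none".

R4, R5, R2

Distances from (-1, 12):
R1: 53
R2: 42
R3: 86
R4: 26
R5: 34
Threshold 47.5: R4 (26), R5 (34), R2 (42) are within range.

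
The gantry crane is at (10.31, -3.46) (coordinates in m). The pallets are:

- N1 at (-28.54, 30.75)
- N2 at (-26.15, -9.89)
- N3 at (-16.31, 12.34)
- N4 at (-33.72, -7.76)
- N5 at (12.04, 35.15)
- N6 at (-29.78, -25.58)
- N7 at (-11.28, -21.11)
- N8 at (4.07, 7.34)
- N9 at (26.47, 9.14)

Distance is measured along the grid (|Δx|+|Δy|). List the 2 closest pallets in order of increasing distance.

Distances from (10.31, -3.46):
N1: 73.06 m
N2: 42.89 m
N3: 42.42 m
N4: 48.33 m
N5: 40.34 m
N6: 62.21 m
N7: 39.24 m
N8: 17.04 m
N9: 28.76 m
Sorted: N8 (17.04 m) < N9 (28.76 m) < N7 (39.24 m) < N5 (40.34 m) < …

N8, N9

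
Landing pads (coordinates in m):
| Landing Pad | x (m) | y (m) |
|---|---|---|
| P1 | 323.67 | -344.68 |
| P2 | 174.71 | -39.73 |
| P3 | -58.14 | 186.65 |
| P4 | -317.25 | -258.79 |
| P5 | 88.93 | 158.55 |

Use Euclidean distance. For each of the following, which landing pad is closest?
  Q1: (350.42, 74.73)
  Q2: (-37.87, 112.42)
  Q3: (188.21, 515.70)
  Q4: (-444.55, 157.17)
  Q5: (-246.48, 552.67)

Q1→P2; Q2→P3; Q3→P5; Q4→P3; Q5→P3

Q1 at (350.42, 74.73):
  P1: √((-26.75)² + (-419.41)²) = √(715.5625 + 175904.7481) = 420.26 m
  P2: √((-175.71)² + (-114.46)²) = √(30874.0041 + 13101.0916) = 209.70 m
  P3: √((-408.56)² + (111.92)²) = √(166921.2736 + 12526.0864) = 423.61 m
  P4: √((-667.67)² + (-333.52)²) = √(445783.2289 + 111235.5904) = 746.34 m
  P5: √((-261.49)² + (83.82)²) = √(68377.0201 + 7025.7924) = 274.60 m
  → nearest: P2 (209.70 m)
Q2 at (-37.87, 112.42):
  P1: √((361.54)² + (-457.10)²) = √(130711.1716 + 208940.4100) = 582.80 m
  P2: √((212.58)² + (-152.15)²) = √(45190.2564 + 23149.6225) = 261.42 m
  P3: √((-20.27)² + (74.23)²) = √(410.8729 + 5510.0929) = 76.95 m
  P4: √((-279.38)² + (-371.21)²) = √(78053.1844 + 137796.8641) = 464.60 m
  P5: √((126.80)² + (46.13)²) = √(16078.2400 + 2127.9769) = 134.93 m
  → nearest: P3 (76.95 m)
Q3 at (188.21, 515.70):
  P1: √((135.46)² + (-860.38)²) = √(18349.4116 + 740253.7444) = 870.98 m
  P2: √((-13.50)² + (-555.43)²) = √(182.2500 + 308502.4849) = 555.59 m
  P3: √((-246.35)² + (-329.05)²) = √(60688.3225 + 108273.9025) = 411.05 m
  P4: √((-505.46)² + (-774.49)²) = √(255489.8116 + 599834.7601) = 924.84 m
  P5: √((-99.28)² + (-357.15)²) = √(9856.5184 + 127556.1225) = 370.69 m
  → nearest: P5 (370.69 m)
Q4 at (-444.55, 157.17):
  P1: √((768.22)² + (-501.85)²) = √(590161.9684 + 251853.4225) = 917.61 m
  P2: √((619.26)² + (-196.90)²) = √(383482.9476 + 38769.6100) = 649.81 m
  P3: √((386.41)² + (29.48)²) = √(149312.6881 + 869.0704) = 387.53 m
  P4: √((127.30)² + (-415.96)²) = √(16205.2900 + 173022.7216) = 435.00 m
  P5: √((533.48)² + (1.38)²) = √(284600.9104 + 1.9044) = 533.48 m
  → nearest: P3 (387.53 m)
Q5 at (-246.48, 552.67):
  P1: √((570.15)² + (-897.35)²) = √(325071.0225 + 805237.0225) = 1063.16 m
  P2: √((421.19)² + (-592.40)²) = √(177401.0161 + 350937.7600) = 726.87 m
  P3: √((188.34)² + (-366.02)²) = √(35471.9556 + 133970.6404) = 411.63 m
  P4: √((-70.77)² + (-811.46)²) = √(5008.3929 + 658467.3316) = 814.54 m
  P5: √((335.41)² + (-394.12)²) = √(112499.8681 + 155330.5744) = 517.52 m
  → nearest: P3 (411.63 m)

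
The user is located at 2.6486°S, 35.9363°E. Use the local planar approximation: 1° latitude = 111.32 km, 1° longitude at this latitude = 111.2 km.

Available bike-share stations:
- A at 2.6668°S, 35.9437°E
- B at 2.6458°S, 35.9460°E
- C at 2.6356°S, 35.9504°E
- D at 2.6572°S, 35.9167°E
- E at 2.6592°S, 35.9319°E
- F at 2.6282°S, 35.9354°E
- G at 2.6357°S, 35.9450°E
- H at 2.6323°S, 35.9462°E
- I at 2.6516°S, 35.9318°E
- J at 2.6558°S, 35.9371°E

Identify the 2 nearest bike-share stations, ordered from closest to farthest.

I, J

Distances from 2.6486°S, 35.9363°E:
A: 2.1868 km
B: 1.1228 km
C: 2.1337 km
D: 2.3805 km
E: 1.2774 km
F: 2.2731 km
G: 1.7315 km
H: 2.1224 km
I: 0.6016 km
J: 0.8064 km
Sorted: I (0.6016 km) < J (0.8064 km) < B (1.1228 km) < E (1.2774 km) < …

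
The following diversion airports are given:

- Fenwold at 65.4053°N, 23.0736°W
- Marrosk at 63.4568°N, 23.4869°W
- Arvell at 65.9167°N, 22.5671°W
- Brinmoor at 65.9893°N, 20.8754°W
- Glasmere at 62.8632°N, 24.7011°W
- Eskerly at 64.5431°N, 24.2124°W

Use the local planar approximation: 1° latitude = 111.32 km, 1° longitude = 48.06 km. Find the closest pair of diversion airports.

Fenwold and Arvell

Pairwise distances:
Fenwold–Marrosk: √((-1.9485·111.32)² + (-0.4133·48.06)²) = √(47048.655325 + 394.546635) = 217.8146 km
Fenwold–Arvell: √((0.5114·111.32)² + (0.5065·48.06)²) = √(3240.916506 + 592.551951) = 61.9150 km
Fenwold–Brinmoor: √((0.5840·111.32)² + (2.1982·48.06)²) = √(4226.414518 + 11160.969980) = 124.0459 km
Fenwold–Glasmere: √((-2.5421·111.32)² + (-1.6275·48.06)²) = √(80081.399932 + 6118.000772) = 293.5973 km
Fenwold–Eskerly: √((-0.8622·111.32)² + (-1.1388·48.06)²) = √(9212.180364 + 2995.452587) = 110.4882 km
Marrosk–Arvell: √((2.4599·111.32)² + (0.9198·48.06)²) = √(74986.192138 + 1954.134010) = 277.3812 km
Marrosk–Brinmoor: √((2.5325·111.32)² + (2.6115·48.06)²) = √(79477.702340 + 15752.431266) = 308.5938 km
Marrosk–Glasmere: √((-0.5936·111.32)² + (-1.2142·48.06)²) = √(4366.507193 + 3405.242068) = 88.1575 km
Marrosk–Eskerly: √((1.0863·111.32)² + (-0.7255·48.06)²) = √(14623.319013 + 1215.744648) = 125.8533 km
Arvell–Brinmoor: √((0.0726·111.32)² + (1.6917·48.06)²) = √(65.316008 + 6610.194395) = 81.7038 km
Arvell–Glasmere: √((-3.0535·111.32)² + (-2.1340·48.06)²) = √(115542.628720 + 10518.561805) = 355.0510 km
Arvell–Eskerly: √((-1.3736·111.32)² + (-1.6453·48.06)²) = √(23381.208765 + 6252.557990) = 172.1446 km
Brinmoor–Glasmere: √((-3.1261·111.32)² + (-3.8257·48.06)²) = √(121102.226598 + 33805.654986) = 393.5834 km
Brinmoor–Eskerly: √((-1.4462·111.32)² + (-3.3370·48.06)²) = √(25918.096929 + 25720.531941) = 227.2413 km
Glasmere–Eskerly: √((1.6799·111.32)² + (0.4887·48.06)²) = √(34971.419074 + 551.635505) = 188.4756 km
Closest pair: Fenwold–Arvell at 61.9150 km.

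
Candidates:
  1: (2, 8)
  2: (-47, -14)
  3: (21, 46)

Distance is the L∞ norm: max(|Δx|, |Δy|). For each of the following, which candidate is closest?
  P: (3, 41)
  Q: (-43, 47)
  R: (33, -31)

P→3; Q→1; R→1

P at (3, 41):
  1: 33
  2: 55
  3: 18
  → nearest: 3 (18)
Q at (-43, 47):
  1: 45
  2: 61
  3: 64
  → nearest: 1 (45)
R at (33, -31):
  1: 39
  2: 80
  3: 77
  → nearest: 1 (39)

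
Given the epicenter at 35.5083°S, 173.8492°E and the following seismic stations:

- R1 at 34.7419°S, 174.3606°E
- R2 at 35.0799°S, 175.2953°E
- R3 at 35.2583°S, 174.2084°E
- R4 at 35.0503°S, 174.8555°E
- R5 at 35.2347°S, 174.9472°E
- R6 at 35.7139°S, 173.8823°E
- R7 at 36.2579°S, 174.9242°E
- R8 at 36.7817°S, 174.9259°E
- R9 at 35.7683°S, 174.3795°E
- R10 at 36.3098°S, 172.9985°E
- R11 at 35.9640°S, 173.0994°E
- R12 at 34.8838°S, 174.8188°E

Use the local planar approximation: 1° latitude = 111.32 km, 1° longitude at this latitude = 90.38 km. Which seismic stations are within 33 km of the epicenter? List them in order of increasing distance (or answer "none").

R6

Distances from 35.5083°S, 173.8492°E:
R1: √((0.7664·111.32)² + (0.5114·90.38)²) = √(7278.759794 + 2136.319090) = 97.0313 km
R2: √((0.4284·111.32)² + (1.4461·90.38)²) = √(2274.287266 + 17082.102607) = 139.1272 km
R3: √((0.2500·111.32)² + (0.3592·90.38)²) = √(774.508900 + 1053.943501) = 42.7604 km
R4: √((0.4580·111.32)² + (1.0063·90.38)²) = √(2599.425358 + 8271.792269) = 104.2651 km
R5: √((0.2736·111.32)² + (1.0980·90.38)²) = √(927.638108 + 9848.029803) = 103.8059 km
R6: √((-0.2056·111.32)² + (0.0331·90.38)²) = √(523.832713 + 8.949539) = 23.0821 km
R7: √((-0.7496·111.32)² + (1.0750·90.38)²) = √(6963.146797 + 9439.774122) = 128.0739 km
R8: √((-1.2734·111.32)² + (1.0767·90.38)²) = √(20094.448272 + 9469.653759) = 171.9421 km
R9: √((-0.2600·111.32)² + (0.5303·90.38)²) = √(837.708826 + 2297.142454) = 55.9897 km
R10: √((-0.8015·111.32)² + (-0.8507·90.38)²) = √(7960.740160 + 5911.497899) = 117.7805 km
R11: √((-0.4557·111.32)² + (-0.7498·90.38)²) = √(2573.383147 + 4592.355988) = 84.6507 km
R12: √((0.6245·111.32)² + (0.9696·90.38)²) = √(4832.938634 + 7679.445942) = 111.8588 km
Threshold 33 km: R6 (23.0821 km) is within range.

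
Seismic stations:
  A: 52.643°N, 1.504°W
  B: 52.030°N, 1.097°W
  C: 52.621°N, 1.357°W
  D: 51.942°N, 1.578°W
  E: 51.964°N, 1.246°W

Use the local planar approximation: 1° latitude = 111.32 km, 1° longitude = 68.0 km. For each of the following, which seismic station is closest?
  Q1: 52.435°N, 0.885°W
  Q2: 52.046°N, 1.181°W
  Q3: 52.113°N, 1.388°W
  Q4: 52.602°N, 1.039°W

Q1 at 52.435°N, 0.885°W:
  A: √((0.208·111.32)² + (-0.619·68.0)²) = √(536.13365 + 1771.73646) = 48.040 km
  B: √((-0.405·111.32)² + (-0.212·68.0)²) = √(2032.62116 + 207.82106) = 47.333 km
  C: √((0.186·111.32)² + (-0.472·68.0)²) = √(428.71856 + 1030.15322) = 38.195 km
  D: √((-0.493·111.32)² + (-0.693·68.0)²) = √(3011.89782 + 2220.67138) = 72.336 km
  E: √((-0.471·111.32)² + (-0.361·68.0)²) = √(2749.08526 + 602.60430) = 57.894 km
  → nearest: C (38.195 km)
Q2 at 52.046°N, 1.181°W:
  A: √((0.597·111.32)² + (-0.323·68.0)²) = √(4416.67108 + 482.41730) = 69.993 km
  B: √((-0.016·111.32)² + (0.084·68.0)²) = √(3.17239 + 32.62694) = 5.983 km
  C: √((0.575·111.32)² + (-0.176·68.0)²) = √(4097.15208 + 143.23302) = 65.118 km
  D: √((-0.104·111.32)² + (-0.397·68.0)²) = √(134.03341 + 728.78402) = 29.374 km
  E: √((-0.082·111.32)² + (-0.065·68.0)²) = √(83.32477 + 19.53640) = 10.142 km
  → nearest: B (5.983 km)
Q3 at 52.113°N, 1.388°W:
  A: √((0.530·111.32)² + (-0.116·68.0)²) = √(3480.95280 + 62.22054) = 59.525 km
  B: √((-0.083·111.32)² + (0.291·68.0)²) = √(85.36947 + 391.56494) = 21.839 km
  C: √((0.508·111.32)² + (0.031·68.0)²) = √(3197.96584 + 4.44366) = 56.590 km
  D: √((-0.171·111.32)² + (-0.190·68.0)²) = √(362.35864 + 166.92640) = 23.006 km
  E: √((-0.149·111.32)² + (0.142·68.0)²) = √(275.11795 + 93.23834) = 19.193 km
  → nearest: E (19.193 km)
Q4 at 52.602°N, 1.039°W:
  A: √((0.041·111.32)² + (-0.465·68.0)²) = √(20.83119 + 999.82440) = 31.948 km
  B: √((-0.572·111.32)² + (-0.058·68.0)²) = √(4054.51072 + 15.55514) = 63.797 km
  C: √((0.019·111.32)² + (-0.318·68.0)²) = √(4.47356 + 467.59738) = 21.727 km
  D: √((-0.660·111.32)² + (-0.539·68.0)²) = √(5398.01723 + 1343.36910) = 82.106 km
  E: √((-0.638·111.32)² + (-0.207·68.0)²) = √(5044.14721 + 198.13378) = 72.404 km
  → nearest: C (21.727 km)

Q1→C; Q2→B; Q3→E; Q4→C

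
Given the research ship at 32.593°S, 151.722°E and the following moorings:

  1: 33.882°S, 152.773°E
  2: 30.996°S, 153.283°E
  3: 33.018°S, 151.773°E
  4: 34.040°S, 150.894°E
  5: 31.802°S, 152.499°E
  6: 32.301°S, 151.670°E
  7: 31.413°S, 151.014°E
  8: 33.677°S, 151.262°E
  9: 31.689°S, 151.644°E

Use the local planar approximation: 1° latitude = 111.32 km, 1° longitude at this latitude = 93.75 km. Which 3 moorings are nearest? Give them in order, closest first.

6, 3, 9

Distances from 32.593°S, 151.722°E:
1: √((-1.289·111.32)² + (1.051·93.75)²) = √(20589.80483 + 9708.40723) = 174.064 km
2: √((1.597·111.32)² + (1.561·93.75)²) = √(31605.03151 + 21416.49316) = 230.264 km
3: √((-0.425·111.32)² + (0.051·93.75)²) = √(2238.33072 + 22.86035) = 47.552 km
4: √((-1.447·111.32)² + (-0.828·93.75)²) = √(25946.77929 + 6025.64063) = 178.808 km
5: √((0.791·111.32)² + (0.777·93.75)²) = √(7753.52805 + 5306.21191) = 114.279 km
6: √((0.292·111.32)² + (-0.052·93.75)²) = √(1056.60363 + 23.76563) = 32.869 km
7: √((1.180·111.32)² + (-0.708·93.75)²) = √(17254.81908 + 4405.64062) = 147.175 km
8: √((-1.084·111.32)² + (-0.460·93.75)²) = √(14561.46128 + 1859.76563) = 128.145 km
9: √((0.904·111.32)² + (-0.078·93.75)²) = √(10127.05704 + 53.47266) = 100.899 km
Sorted: 6 (32.869 km) < 3 (47.552 km) < 9 (100.899 km) < 5 (114.279 km) < 8 (128.145 km) < …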